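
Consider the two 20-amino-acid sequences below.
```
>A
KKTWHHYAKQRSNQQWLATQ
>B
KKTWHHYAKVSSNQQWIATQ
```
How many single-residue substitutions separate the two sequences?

3

Mismatches (1-based): residue 10: Q→V; residue 11: R→S; residue 17: L→I.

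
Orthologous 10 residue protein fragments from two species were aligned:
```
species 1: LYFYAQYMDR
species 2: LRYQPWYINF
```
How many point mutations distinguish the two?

The sequences differ at residues 2, 3, 4, 5, 6, 8, 9, 10 (1-based) — 8 in total.

8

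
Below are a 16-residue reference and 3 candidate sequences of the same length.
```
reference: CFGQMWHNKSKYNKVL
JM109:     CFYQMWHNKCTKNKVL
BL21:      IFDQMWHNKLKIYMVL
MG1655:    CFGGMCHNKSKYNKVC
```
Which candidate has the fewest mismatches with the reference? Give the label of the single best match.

JM109 differs at 4 residues; BL21 differs at 6 residues; MG1655 differs at 3 residues. The closest is MG1655.

MG1655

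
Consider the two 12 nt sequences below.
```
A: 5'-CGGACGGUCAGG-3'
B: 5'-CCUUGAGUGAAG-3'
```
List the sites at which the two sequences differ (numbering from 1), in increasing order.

Differences at site 2 (G→C), site 3 (G→U), site 4 (A→U), site 5 (C→G), site 6 (G→A), site 9 (C→G), site 11 (G→A).

2, 3, 4, 5, 6, 9, 11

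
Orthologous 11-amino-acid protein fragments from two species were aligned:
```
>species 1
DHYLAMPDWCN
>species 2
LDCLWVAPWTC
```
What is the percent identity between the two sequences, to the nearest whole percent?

18%

Mismatches at positions 1, 2, 3, 5, 6, 7, 8, 10, 11 (1-based): 9 of 11.
Identical positions: 2/11 = 18.18% → 18%.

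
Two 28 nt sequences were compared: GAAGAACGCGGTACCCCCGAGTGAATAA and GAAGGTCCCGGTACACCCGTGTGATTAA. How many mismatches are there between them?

6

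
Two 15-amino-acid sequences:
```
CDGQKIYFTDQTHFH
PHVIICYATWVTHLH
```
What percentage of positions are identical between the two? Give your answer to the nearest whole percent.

Mismatches at positions 1, 2, 3, 4, 5, 6, 8, 10, 11, 14 (1-based): 10 of 15.
Identical positions: 5/15 = 33.33% → 33%.

33%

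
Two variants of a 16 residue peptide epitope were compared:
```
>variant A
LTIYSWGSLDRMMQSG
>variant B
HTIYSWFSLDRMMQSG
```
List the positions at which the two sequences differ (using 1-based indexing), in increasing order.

1, 7

Differences at position 1 (L→H), position 7 (G→F).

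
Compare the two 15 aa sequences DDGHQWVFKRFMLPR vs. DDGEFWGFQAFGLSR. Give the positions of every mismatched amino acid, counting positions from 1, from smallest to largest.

4, 5, 7, 9, 10, 12, 14

Scanning 1-based: 4: H/E; 5: Q/F; 7: V/G; 9: K/Q; 10: R/A; 12: M/G; 14: P/S.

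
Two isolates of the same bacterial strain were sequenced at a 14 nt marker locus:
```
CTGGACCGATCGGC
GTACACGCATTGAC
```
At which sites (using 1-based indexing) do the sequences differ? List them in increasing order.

1, 3, 4, 7, 8, 11, 13

Differences at site 1 (C→G), site 3 (G→A), site 4 (G→C), site 7 (C→G), site 8 (G→C), site 11 (C→T), site 13 (G→A).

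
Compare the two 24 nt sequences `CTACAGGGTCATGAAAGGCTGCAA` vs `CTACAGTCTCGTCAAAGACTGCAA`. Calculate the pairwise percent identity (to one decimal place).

79.2%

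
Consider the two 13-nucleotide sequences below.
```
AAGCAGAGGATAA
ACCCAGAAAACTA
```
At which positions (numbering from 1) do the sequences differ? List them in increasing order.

2, 3, 8, 9, 11, 12

Differences at position 2 (A→C), position 3 (G→C), position 8 (G→A), position 9 (G→A), position 11 (T→C), position 12 (A→T).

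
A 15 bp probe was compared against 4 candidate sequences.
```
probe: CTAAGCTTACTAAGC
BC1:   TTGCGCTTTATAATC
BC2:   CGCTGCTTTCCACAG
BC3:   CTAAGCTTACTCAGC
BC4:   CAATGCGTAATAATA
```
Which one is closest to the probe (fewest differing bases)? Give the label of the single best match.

BC1 differs at 6 bases; BC2 differs at 8 bases; BC3 differs at 1 base; BC4 differs at 6 bases. The closest is BC3.

BC3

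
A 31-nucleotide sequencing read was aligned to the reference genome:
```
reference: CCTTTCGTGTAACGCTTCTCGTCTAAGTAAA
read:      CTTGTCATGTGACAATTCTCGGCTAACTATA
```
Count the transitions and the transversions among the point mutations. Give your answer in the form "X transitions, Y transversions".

Mismatches (1-based):
site 2: C→T (pyrimidine→pyrimidine, transition)
site 4: T→G (pyrimidine→purine, transversion)
site 7: G→A (purine→purine, transition)
site 11: A→G (purine→purine, transition)
site 14: G→A (purine→purine, transition)
site 15: C→A (pyrimidine→purine, transversion)
site 22: T→G (pyrimidine→purine, transversion)
site 27: G→C (purine→pyrimidine, transversion)
site 30: A→T (purine→pyrimidine, transversion)

4 transitions, 5 transversions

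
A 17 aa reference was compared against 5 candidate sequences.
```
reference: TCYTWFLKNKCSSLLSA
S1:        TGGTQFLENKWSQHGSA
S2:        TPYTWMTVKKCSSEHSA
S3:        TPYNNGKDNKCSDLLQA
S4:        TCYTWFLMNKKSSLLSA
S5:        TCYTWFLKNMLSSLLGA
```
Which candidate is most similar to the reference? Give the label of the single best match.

Hamming distances to reference — S1: 8; S2: 7; S3: 8; S4: 2; S5: 3.
Smallest is S4 with 2 mismatches.

S4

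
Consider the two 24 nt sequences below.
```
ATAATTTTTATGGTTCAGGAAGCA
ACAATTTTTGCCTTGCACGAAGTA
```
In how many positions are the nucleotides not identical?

8

Comparing position by position, 8 positions differ: 2 (T/C), 10 (A/G), 11 (T/C), 12 (G/C), 13 (G/T), 15 (T/G), 18 (G/C), 23 (C/T).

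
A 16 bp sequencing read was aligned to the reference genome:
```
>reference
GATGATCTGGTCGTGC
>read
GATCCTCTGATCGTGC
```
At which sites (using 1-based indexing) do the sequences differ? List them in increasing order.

4, 5, 10

Differences at site 4 (G→C), site 5 (A→C), site 10 (G→A).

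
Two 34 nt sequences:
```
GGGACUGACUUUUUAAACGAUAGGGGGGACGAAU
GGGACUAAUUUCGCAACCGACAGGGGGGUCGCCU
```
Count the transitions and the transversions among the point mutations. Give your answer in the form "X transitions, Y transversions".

5 transitions, 5 transversions

Mismatches (1-based):
site 7: G→A (purine→purine, transition)
site 9: C→U (pyrimidine→pyrimidine, transition)
site 12: U→C (pyrimidine→pyrimidine, transition)
site 13: U→G (pyrimidine→purine, transversion)
site 14: U→C (pyrimidine→pyrimidine, transition)
site 17: A→C (purine→pyrimidine, transversion)
site 21: U→C (pyrimidine→pyrimidine, transition)
site 29: A→U (purine→pyrimidine, transversion)
site 32: A→C (purine→pyrimidine, transversion)
site 33: A→C (purine→pyrimidine, transversion)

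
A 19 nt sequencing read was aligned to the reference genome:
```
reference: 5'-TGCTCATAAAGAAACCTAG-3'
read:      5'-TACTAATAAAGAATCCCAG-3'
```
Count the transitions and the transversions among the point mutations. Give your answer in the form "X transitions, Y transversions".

Transitions (purine↔purine or pyrimidine↔pyrimidine): 2 G→A, 17 T→C.
Transversions (purine↔pyrimidine): 5 C→A, 14 A→T.

2 transitions, 2 transversions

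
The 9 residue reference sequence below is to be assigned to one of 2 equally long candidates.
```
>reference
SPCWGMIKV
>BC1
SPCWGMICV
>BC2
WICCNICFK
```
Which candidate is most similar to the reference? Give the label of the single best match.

BC1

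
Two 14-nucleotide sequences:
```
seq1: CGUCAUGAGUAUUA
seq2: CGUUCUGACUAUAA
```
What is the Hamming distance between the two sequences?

Comparing position by position, 4 bases differ: 4 (C/U), 5 (A/C), 9 (G/C), 13 (U/A).

4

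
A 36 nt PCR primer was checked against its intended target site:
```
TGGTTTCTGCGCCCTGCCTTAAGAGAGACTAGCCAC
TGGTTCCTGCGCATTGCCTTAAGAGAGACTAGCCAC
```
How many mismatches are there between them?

Comparing position by position, 3 positions differ: 6 (T/C), 13 (C/A), 14 (C/T).

3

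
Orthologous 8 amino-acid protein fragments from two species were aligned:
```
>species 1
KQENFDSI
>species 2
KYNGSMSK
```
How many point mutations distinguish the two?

Mismatches (1-based): position 2: Q→Y; position 3: E→N; position 4: N→G; position 5: F→S; position 6: D→M; position 8: I→K.

6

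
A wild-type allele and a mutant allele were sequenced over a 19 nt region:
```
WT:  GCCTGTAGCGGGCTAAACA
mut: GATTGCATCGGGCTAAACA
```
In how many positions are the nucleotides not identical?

4

Comparing position by position, 4 positions differ: 2 (C/A), 3 (C/T), 6 (T/C), 8 (G/T).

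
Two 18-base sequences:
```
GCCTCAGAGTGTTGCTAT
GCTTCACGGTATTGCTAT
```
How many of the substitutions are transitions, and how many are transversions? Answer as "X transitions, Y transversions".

3 transitions, 1 transversion

Mismatches (1-based):
base 3: C→T (pyrimidine→pyrimidine, transition)
base 7: G→C (purine→pyrimidine, transversion)
base 8: A→G (purine→purine, transition)
base 11: G→A (purine→purine, transition)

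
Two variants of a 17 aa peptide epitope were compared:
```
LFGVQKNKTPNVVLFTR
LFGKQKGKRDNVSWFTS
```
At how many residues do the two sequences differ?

7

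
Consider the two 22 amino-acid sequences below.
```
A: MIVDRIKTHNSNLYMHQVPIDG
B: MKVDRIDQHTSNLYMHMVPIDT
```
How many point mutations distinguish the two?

Mismatches (1-based): residue 2: I→K; residue 7: K→D; residue 8: T→Q; residue 10: N→T; residue 17: Q→M; residue 22: G→T.

6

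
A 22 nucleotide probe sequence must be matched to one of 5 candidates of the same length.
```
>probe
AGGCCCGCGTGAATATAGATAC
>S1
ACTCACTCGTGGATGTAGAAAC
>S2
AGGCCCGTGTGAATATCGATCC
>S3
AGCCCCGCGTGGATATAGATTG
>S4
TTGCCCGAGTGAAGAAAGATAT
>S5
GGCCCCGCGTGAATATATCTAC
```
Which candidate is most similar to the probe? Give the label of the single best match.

S1 differs at 7 bases; S2 differs at 3 bases; S3 differs at 4 bases; S4 differs at 6 bases; S5 differs at 4 bases. The closest is S2.

S2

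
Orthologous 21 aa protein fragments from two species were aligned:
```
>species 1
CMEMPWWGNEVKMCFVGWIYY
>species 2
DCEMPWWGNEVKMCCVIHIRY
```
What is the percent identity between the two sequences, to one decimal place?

71.4%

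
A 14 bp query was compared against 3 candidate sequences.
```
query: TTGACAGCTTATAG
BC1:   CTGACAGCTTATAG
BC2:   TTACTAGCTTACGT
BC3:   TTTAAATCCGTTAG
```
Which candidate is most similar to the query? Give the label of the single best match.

BC1

BC1 differs at 1 base; BC2 differs at 6 bases; BC3 differs at 6 bases. The closest is BC1.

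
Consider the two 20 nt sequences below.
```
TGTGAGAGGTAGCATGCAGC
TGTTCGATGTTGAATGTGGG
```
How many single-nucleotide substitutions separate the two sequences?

Comparing position by position, 8 bases differ: 4 (G/T), 5 (A/C), 8 (G/T), 11 (A/T), 13 (C/A), 17 (C/T), 18 (A/G), 20 (C/G).

8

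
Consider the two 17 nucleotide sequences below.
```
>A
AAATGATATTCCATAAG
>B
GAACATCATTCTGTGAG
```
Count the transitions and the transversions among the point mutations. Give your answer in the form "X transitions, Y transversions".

7 transitions, 1 transversion

Transitions (purine↔purine or pyrimidine↔pyrimidine): 1 A→G, 4 T→C, 5 G→A, 7 T→C, 12 C→T, 13 A→G, 15 A→G.
Transversions (purine↔pyrimidine): 6 A→T.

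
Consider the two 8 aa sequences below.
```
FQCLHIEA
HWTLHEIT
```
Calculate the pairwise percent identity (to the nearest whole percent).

25%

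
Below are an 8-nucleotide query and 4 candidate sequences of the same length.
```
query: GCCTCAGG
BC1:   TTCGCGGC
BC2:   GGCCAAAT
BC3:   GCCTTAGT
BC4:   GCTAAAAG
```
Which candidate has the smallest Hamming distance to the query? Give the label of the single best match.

BC3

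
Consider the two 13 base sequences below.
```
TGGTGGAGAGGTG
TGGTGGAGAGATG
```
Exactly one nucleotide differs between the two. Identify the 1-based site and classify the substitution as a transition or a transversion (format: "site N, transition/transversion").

site 11, transition

Site 11 changes G→A. G is a purine and A is a purine, so this is a transition.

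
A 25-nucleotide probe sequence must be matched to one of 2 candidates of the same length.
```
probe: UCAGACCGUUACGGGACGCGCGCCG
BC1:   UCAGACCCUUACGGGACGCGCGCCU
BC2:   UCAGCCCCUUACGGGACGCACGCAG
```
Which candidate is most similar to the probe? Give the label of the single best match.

BC1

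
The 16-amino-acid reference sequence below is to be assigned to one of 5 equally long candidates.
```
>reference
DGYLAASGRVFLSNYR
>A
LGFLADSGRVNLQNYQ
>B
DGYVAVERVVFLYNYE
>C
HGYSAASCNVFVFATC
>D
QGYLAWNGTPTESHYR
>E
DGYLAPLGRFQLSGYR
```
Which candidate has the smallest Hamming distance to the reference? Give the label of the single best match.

E

A differs at 6 positions; B differs at 7 positions; C differs at 9 positions; D differs at 8 positions; E differs at 5 positions. The closest is E.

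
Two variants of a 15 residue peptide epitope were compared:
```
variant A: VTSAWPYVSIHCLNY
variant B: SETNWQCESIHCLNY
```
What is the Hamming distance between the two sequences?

7

The sequences differ at positions 1, 2, 3, 4, 6, 7, 8 (1-based) — 7 in total.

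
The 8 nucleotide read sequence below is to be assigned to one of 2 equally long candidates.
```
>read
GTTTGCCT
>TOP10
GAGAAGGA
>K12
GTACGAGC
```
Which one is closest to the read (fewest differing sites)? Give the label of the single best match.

K12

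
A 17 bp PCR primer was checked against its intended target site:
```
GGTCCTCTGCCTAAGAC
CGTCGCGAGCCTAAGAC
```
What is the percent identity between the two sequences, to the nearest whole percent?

71%

Mismatches at positions 1, 5, 6, 7, 8 (1-based): 5 of 17.
Identical positions: 12/17 = 70.59% → 71%.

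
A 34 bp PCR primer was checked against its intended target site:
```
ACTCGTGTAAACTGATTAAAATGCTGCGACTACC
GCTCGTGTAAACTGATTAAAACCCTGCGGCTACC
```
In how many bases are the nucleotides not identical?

4

Comparing position by position, 4 bases differ: 1 (A/G), 22 (T/C), 23 (G/C), 29 (A/G).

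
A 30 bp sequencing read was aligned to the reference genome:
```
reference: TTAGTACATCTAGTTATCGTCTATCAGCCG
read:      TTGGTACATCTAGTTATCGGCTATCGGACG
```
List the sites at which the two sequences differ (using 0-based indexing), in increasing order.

Scanning 0-based: 2: A/G; 19: T/G; 25: A/G; 27: C/A.

2, 19, 25, 27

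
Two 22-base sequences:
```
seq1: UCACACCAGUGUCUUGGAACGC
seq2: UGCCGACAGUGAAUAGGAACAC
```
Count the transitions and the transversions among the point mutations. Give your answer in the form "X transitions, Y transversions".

Transitions (purine↔purine or pyrimidine↔pyrimidine): 5 A→G, 21 G→A.
Transversions (purine↔pyrimidine): 2 C→G, 3 A→C, 6 C→A, 12 U→A, 13 C→A, 15 U→A.

2 transitions, 6 transversions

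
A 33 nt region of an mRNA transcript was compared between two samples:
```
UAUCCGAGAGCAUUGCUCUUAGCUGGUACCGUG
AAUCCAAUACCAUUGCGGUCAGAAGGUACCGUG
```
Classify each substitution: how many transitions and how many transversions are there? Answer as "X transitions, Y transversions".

2 transitions, 7 transversions

Transitions (purine↔purine or pyrimidine↔pyrimidine): 6 G→A, 20 U→C.
Transversions (purine↔pyrimidine): 1 U→A, 8 G→U, 10 G→C, 17 U→G, 18 C→G, 23 C→A, 24 U→A.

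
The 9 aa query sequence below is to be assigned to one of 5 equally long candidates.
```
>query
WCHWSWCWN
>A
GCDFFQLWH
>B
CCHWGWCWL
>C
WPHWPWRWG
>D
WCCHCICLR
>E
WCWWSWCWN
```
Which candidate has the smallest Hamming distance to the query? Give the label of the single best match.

A differs at 7 positions; B differs at 3 positions; C differs at 4 positions; D differs at 6 positions; E differs at 1 position. The closest is E.

E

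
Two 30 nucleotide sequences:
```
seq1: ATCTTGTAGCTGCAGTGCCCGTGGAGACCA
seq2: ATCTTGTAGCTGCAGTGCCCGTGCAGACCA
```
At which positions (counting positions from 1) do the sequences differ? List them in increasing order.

Differences at position 24 (G→C).

24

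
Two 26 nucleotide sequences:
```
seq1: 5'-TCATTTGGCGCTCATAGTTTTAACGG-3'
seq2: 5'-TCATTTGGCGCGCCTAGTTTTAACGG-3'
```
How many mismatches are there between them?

2

Comparing position by position, 2 positions differ: 12 (T/G), 14 (A/C).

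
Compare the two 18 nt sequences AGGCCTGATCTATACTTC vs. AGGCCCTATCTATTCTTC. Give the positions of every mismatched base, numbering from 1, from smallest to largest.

6, 7, 14

Scanning 1-based: 6: T/C; 7: G/T; 14: A/T.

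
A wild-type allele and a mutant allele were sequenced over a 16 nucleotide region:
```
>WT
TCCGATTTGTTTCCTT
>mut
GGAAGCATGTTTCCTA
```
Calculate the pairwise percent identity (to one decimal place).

Mismatches at positions 1, 2, 3, 4, 5, 6, 7, 16 (1-based): 8 of 16.
Identical positions: 8/16 = 50% → 50.0%.

50.0%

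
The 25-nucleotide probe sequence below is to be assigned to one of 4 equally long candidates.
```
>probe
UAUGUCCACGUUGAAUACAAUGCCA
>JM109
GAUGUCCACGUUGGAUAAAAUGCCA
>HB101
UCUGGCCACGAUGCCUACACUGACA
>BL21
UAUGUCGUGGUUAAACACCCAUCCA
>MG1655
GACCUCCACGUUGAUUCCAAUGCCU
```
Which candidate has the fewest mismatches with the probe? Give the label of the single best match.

JM109

Hamming distances to probe — JM109: 3; HB101: 7; BL21: 9; MG1655: 6.
Smallest is JM109 with 3 mismatches.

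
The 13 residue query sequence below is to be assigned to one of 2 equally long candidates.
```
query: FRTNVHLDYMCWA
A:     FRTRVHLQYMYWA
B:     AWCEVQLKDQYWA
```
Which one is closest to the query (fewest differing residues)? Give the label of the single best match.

A

A differs at 3 residues; B differs at 9 residues. The closest is A.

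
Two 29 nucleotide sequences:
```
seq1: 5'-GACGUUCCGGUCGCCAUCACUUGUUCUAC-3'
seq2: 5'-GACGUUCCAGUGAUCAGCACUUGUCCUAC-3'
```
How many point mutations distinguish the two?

6

The sequences differ at bases 9, 12, 13, 14, 17, 25 (1-based) — 6 in total.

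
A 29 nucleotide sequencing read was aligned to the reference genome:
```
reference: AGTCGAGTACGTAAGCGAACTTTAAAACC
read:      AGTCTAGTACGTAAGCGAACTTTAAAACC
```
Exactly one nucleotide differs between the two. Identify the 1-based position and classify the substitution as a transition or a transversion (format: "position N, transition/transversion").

Position 5 changes G→T. G is a purine and T is a pyrimidine, so this is a transversion.

position 5, transversion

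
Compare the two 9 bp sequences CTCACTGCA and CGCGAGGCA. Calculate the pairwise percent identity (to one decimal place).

55.6%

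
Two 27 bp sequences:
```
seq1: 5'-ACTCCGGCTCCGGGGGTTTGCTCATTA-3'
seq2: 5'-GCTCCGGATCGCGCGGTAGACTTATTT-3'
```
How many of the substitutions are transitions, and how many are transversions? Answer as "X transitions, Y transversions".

Transitions (purine↔purine or pyrimidine↔pyrimidine): 1 A→G, 20 G→A, 23 C→T.
Transversions (purine↔pyrimidine): 8 C→A, 11 C→G, 12 G→C, 14 G→C, 18 T→A, 19 T→G, 27 A→T.

3 transitions, 7 transversions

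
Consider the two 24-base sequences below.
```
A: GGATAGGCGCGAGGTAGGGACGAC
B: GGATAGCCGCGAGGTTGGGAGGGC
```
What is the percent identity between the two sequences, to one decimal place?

Mismatches at positions 7, 16, 21, 23 (1-based): 4 of 24.
Identical positions: 20/24 = 83.33% → 83.3%.

83.3%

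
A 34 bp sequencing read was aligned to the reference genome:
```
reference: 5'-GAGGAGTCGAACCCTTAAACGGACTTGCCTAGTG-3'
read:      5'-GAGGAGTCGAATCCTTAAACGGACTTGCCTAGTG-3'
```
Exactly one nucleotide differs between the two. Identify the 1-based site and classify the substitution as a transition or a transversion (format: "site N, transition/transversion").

The sequences differ only at site 12: C→T (pyrimidine→pyrimidine), a transition.

site 12, transition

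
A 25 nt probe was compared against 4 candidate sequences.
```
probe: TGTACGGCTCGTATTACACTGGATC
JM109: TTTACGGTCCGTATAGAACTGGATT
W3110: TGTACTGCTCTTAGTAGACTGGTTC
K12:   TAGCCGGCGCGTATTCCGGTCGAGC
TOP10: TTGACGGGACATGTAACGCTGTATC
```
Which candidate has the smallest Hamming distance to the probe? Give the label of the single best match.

Hamming distances to probe — JM109: 7; W3110: 5; K12: 9; TOP10: 9.
Smallest is W3110 with 5 mismatches.

W3110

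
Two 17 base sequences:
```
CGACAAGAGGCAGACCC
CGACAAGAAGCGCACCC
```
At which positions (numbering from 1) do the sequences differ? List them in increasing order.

9, 12, 13

Scanning 1-based: 9: G/A; 12: A/G; 13: G/C.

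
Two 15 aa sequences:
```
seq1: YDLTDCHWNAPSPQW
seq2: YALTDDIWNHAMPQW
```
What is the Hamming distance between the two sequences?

6

The sequences differ at positions 2, 6, 7, 10, 11, 12 (1-based) — 6 in total.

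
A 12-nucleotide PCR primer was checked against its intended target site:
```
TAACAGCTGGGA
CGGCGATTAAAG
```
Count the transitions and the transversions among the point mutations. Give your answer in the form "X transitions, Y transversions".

10 transitions, 0 transversions

Mismatches (1-based):
site 1: T→C (pyrimidine→pyrimidine, transition)
site 2: A→G (purine→purine, transition)
site 3: A→G (purine→purine, transition)
site 5: A→G (purine→purine, transition)
site 6: G→A (purine→purine, transition)
site 7: C→T (pyrimidine→pyrimidine, transition)
site 9: G→A (purine→purine, transition)
site 10: G→A (purine→purine, transition)
site 11: G→A (purine→purine, transition)
site 12: A→G (purine→purine, transition)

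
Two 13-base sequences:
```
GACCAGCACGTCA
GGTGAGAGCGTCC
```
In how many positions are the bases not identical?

6

The sequences differ at positions 2, 3, 4, 7, 8, 13 (1-based) — 6 in total.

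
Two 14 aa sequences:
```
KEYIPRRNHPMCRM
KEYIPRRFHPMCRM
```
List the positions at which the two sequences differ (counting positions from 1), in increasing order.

8

Scanning 1-based: 8: N/F.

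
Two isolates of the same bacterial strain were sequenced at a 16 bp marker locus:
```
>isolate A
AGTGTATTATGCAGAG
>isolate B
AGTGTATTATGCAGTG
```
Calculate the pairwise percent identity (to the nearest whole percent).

Mismatch at position 15 (1-based): 1 of 16.
Identical positions: 15/16 = 93.75% → 94%.

94%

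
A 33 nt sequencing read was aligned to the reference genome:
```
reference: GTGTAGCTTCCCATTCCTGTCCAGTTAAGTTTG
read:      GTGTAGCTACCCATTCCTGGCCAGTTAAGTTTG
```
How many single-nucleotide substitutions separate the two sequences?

The sequences differ at sites 9, 20 (1-based) — 2 in total.

2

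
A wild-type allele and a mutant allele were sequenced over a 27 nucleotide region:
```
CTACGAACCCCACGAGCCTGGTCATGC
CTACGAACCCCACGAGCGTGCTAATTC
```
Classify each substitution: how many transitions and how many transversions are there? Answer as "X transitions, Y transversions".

0 transitions, 4 transversions

Transitions (purine↔purine or pyrimidine↔pyrimidine): none.
Transversions (purine↔pyrimidine): 18 C→G, 21 G→C, 23 C→A, 26 G→T.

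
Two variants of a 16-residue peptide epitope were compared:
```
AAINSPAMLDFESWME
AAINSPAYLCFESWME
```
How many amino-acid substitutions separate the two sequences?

Mismatches (1-based): residue 8: M→Y; residue 10: D→C.

2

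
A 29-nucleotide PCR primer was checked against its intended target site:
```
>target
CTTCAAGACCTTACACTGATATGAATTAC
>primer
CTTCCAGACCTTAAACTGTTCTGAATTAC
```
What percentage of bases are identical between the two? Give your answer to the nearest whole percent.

86%

4 positions differ (5, 14, 19, 21), so 25 of 29 match: 25/29 = 86.21%.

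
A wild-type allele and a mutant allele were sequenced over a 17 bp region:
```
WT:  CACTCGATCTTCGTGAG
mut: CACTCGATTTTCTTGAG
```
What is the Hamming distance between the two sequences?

Comparing position by position, 2 sites differ: 9 (C/T), 13 (G/T).

2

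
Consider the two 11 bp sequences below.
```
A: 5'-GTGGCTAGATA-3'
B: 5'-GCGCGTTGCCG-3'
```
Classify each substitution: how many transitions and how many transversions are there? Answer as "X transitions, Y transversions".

3 transitions, 4 transversions

Transitions (purine↔purine or pyrimidine↔pyrimidine): 2 T→C, 10 T→C, 11 A→G.
Transversions (purine↔pyrimidine): 4 G→C, 5 C→G, 7 A→T, 9 A→C.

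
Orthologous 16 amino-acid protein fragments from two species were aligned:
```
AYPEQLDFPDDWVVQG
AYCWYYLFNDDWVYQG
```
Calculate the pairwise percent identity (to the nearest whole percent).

56%

Mismatches at positions 3, 4, 5, 6, 7, 9, 14 (1-based): 7 of 16.
Identical positions: 9/16 = 56.25% → 56%.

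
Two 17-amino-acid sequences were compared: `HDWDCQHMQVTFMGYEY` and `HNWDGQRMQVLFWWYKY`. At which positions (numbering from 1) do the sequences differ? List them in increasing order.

2, 5, 7, 11, 13, 14, 16

Differences at position 2 (D→N), position 5 (C→G), position 7 (H→R), position 11 (T→L), position 13 (M→W), position 14 (G→W), position 16 (E→K).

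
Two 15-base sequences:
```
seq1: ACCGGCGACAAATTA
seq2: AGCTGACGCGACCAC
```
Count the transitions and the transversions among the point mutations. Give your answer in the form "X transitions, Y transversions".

3 transitions, 7 transversions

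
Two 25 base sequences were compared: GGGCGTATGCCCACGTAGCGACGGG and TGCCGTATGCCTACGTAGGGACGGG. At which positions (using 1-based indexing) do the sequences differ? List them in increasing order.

1, 3, 12, 19

Differences at position 1 (G→T), position 3 (G→C), position 12 (C→T), position 19 (C→G).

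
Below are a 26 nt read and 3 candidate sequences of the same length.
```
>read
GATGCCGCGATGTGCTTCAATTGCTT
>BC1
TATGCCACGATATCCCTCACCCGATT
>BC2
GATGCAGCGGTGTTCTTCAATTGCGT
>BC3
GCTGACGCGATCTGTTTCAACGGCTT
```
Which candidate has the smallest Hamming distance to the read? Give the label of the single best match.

BC1 differs at 9 sites; BC2 differs at 4 sites; BC3 differs at 6 sites. The closest is BC2.

BC2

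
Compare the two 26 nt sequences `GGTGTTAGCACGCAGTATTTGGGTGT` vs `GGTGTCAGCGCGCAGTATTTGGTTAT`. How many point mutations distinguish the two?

4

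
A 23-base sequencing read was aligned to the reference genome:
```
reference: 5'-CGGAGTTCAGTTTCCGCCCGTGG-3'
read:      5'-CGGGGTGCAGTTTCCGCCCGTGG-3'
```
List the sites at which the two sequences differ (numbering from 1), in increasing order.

Scanning 1-based: 4: A/G; 7: T/G.

4, 7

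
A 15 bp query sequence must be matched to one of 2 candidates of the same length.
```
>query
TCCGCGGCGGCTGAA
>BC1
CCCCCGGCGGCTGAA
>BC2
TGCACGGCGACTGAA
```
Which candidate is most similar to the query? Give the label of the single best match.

BC1 differs at 2 positions; BC2 differs at 3 positions. The closest is BC1.

BC1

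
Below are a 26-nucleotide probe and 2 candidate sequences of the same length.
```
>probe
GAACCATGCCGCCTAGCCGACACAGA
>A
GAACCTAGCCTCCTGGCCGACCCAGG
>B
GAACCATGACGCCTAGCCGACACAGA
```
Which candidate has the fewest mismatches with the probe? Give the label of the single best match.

B

Hamming distances to probe — A: 6; B: 1.
Smallest is B with 1 mismatch.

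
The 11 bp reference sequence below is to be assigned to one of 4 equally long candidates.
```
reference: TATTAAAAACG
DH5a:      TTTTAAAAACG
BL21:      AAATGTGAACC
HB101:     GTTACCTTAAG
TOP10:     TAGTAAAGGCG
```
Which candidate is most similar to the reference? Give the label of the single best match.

DH5a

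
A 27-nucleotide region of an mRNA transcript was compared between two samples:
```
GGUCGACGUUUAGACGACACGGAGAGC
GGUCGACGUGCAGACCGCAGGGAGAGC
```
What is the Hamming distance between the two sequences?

5

Comparing position by position, 5 bases differ: 10 (U/G), 11 (U/C), 16 (G/C), 17 (A/G), 20 (C/G).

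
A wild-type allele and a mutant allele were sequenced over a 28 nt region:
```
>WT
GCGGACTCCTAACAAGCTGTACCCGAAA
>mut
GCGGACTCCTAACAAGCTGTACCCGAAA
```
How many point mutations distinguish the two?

No positions differ; the sequences are identical.

0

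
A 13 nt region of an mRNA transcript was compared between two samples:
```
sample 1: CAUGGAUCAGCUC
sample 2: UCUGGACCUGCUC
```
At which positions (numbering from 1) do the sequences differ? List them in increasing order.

1, 2, 7, 9

Scanning 1-based: 1: C/U; 2: A/C; 7: U/C; 9: A/U.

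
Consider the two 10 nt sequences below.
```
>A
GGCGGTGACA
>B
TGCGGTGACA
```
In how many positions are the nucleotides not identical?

Comparing position by position, 1 position differs: 1 (G/T).

1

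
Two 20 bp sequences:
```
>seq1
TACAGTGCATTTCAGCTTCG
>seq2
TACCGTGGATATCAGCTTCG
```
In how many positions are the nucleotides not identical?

3

Comparing position by position, 3 positions differ: 4 (A/C), 8 (C/G), 11 (T/A).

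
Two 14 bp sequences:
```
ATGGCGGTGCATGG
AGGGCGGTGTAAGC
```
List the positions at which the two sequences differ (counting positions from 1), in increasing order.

Scanning 1-based: 2: T/G; 10: C/T; 12: T/A; 14: G/C.

2, 10, 12, 14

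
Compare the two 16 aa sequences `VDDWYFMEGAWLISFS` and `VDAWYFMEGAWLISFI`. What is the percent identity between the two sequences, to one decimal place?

87.5%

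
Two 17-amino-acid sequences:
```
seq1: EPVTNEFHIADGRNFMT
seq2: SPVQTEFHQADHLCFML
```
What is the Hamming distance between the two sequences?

8

Comparing position by position, 8 positions differ: 1 (E/S), 4 (T/Q), 5 (N/T), 9 (I/Q), 12 (G/H), 13 (R/L), 14 (N/C), 17 (T/L).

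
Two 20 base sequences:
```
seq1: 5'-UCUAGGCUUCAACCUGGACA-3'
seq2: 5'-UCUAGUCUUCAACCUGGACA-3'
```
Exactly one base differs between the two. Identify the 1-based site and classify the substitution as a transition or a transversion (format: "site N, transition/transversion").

Site 6 changes G→U. G is a purine and U is a pyrimidine, so this is a transversion.

site 6, transversion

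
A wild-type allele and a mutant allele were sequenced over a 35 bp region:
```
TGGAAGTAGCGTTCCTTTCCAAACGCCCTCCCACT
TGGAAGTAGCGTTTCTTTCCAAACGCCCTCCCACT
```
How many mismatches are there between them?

1

Comparing position by position, 1 base differs: 14 (C/T).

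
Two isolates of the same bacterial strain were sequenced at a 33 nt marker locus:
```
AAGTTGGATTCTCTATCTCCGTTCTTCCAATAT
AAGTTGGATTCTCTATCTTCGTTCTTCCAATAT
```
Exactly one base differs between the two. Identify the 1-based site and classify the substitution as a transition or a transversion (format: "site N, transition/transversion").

The sequences differ only at site 19: C→T (pyrimidine→pyrimidine), a transition.

site 19, transition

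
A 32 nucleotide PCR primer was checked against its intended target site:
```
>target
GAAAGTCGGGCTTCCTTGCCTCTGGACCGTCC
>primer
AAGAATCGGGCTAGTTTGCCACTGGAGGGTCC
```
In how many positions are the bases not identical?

The sequences differ at positions 1, 3, 5, 13, 14, 15, 21, 27, 28 (1-based) — 9 in total.

9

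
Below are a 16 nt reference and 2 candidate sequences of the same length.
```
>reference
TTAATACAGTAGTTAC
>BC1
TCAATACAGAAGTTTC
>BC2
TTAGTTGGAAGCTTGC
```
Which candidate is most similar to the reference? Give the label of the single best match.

BC1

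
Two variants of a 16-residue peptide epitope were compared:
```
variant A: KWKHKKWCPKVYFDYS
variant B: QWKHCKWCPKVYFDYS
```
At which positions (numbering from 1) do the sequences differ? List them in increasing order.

Scanning 1-based: 1: K/Q; 5: K/C.

1, 5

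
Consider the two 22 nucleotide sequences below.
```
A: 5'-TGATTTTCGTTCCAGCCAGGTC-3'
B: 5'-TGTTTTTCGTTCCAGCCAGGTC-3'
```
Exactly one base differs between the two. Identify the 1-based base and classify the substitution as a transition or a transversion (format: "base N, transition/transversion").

The sequences differ only at base 3: A→T (purine→pyrimidine), a transversion.

base 3, transversion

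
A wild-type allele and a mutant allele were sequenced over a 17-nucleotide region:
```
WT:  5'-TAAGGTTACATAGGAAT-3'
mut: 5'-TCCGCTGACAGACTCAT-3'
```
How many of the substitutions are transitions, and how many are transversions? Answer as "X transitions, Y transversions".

0 transitions, 8 transversions

Transitions (purine↔purine or pyrimidine↔pyrimidine): none.
Transversions (purine↔pyrimidine): 2 A→C, 3 A→C, 5 G→C, 7 T→G, 11 T→G, 13 G→C, 14 G→T, 15 A→C.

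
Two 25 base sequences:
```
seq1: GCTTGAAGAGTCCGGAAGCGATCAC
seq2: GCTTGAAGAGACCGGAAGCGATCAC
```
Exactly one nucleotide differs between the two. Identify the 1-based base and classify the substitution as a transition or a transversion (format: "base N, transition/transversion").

base 11, transversion

The sequences differ only at base 11: T→A (pyrimidine→purine), a transversion.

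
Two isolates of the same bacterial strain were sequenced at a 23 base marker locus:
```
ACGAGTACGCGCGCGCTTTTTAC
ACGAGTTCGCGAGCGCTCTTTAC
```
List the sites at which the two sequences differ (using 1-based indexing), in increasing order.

Differences at site 7 (A→T), site 12 (C→A), site 18 (T→C).

7, 12, 18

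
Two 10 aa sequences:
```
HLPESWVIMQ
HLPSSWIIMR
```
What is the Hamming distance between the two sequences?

Comparing position by position, 3 positions differ: 4 (E/S), 7 (V/I), 10 (Q/R).

3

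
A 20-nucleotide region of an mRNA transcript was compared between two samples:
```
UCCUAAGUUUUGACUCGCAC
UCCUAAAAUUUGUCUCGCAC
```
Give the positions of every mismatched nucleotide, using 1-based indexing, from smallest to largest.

7, 8, 13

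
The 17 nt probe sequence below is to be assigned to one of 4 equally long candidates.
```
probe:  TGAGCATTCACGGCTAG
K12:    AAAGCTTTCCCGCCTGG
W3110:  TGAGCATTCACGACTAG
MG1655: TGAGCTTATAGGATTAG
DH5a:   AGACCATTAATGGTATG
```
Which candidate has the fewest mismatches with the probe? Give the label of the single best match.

W3110

Hamming distances to probe — K12: 6; W3110: 1; MG1655: 6; DH5a: 7.
Smallest is W3110 with 1 mismatch.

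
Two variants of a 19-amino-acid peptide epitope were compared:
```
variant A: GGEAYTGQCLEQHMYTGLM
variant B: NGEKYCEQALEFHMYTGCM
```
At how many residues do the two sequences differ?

Mismatches (1-based): residue 1: G→N; residue 4: A→K; residue 6: T→C; residue 7: G→E; residue 9: C→A; residue 12: Q→F; residue 18: L→C.

7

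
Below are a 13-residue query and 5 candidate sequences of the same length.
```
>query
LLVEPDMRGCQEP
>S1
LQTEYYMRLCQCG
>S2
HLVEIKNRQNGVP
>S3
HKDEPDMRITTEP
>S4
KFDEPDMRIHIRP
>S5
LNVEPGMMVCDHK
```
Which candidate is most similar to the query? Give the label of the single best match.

S3

Hamming distances to query — S1: 7; S2: 8; S3: 6; S4: 7; S5: 7.
Smallest is S3 with 6 mismatches.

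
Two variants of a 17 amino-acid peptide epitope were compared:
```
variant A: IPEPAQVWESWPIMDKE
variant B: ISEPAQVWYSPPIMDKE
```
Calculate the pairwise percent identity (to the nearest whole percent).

3 positions differ (2, 9, 11), so 14 of 17 match: 14/17 = 82.35%.

82%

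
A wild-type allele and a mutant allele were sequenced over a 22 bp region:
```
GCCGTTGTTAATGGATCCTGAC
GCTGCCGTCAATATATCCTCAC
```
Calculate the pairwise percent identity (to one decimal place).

68.2%

7 positions differ (3, 5, 6, 9, 13, 14, 20), so 15 of 22 match: 15/22 = 68.18%.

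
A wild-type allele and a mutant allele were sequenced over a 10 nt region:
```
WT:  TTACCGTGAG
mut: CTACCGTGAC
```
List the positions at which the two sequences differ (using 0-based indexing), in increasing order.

0, 9

Scanning 0-based: 0: T/C; 9: G/C.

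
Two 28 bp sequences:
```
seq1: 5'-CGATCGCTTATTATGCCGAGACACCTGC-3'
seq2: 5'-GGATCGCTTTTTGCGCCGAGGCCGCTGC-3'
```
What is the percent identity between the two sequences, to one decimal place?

7 positions differ (1, 10, 13, 14, 21, 23, 24), so 21 of 28 match: 21/28 = 75%.

75.0%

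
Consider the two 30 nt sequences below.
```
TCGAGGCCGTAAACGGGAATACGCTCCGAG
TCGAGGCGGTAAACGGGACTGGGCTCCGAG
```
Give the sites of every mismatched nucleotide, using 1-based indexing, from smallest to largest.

8, 19, 21, 22

Differences at site 8 (C→G), site 19 (A→C), site 21 (A→G), site 22 (C→G).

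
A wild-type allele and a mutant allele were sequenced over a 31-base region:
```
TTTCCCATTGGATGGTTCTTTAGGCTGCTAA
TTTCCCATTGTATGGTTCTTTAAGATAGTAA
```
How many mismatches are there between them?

The sequences differ at sites 11, 23, 25, 27, 28 (1-based) — 5 in total.

5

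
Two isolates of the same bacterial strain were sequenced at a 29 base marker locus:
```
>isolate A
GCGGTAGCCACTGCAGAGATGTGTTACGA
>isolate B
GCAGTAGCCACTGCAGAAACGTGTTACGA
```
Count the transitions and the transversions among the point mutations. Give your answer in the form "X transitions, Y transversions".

Mismatches (1-based):
position 3: G→A (purine→purine, transition)
position 18: G→A (purine→purine, transition)
position 20: T→C (pyrimidine→pyrimidine, transition)

3 transitions, 0 transversions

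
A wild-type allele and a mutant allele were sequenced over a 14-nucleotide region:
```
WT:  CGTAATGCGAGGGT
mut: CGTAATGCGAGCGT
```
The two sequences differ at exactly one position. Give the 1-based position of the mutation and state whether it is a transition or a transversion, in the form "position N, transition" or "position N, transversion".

position 12, transversion

Position 12 changes G→C. G is a purine and C is a pyrimidine, so this is a transversion.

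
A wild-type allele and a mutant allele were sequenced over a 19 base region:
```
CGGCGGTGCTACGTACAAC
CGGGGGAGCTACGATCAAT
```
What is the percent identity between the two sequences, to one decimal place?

73.7%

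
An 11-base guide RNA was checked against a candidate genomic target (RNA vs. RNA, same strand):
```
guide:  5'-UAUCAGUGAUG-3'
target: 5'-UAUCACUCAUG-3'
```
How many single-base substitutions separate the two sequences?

The sequences differ at sites 6, 8 (1-based) — 2 in total.

2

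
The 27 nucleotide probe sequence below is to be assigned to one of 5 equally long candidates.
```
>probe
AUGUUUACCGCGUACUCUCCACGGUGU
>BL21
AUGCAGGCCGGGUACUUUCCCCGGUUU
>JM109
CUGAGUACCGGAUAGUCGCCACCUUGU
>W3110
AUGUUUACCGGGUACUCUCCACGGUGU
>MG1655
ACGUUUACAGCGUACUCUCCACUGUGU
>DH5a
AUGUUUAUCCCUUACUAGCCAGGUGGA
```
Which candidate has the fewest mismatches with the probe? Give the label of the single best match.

Hamming distances to probe — BL21: 8; JM109: 9; W3110: 1; MG1655: 3; DH5a: 9.
Smallest is W3110 with 1 mismatch.

W3110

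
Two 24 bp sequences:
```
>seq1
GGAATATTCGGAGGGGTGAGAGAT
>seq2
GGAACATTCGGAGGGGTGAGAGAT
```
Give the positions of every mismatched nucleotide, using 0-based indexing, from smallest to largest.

4

Differences at position 4 (T→C).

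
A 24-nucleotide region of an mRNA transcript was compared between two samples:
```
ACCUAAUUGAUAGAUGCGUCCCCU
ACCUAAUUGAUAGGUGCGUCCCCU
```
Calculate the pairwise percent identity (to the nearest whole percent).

Mismatch at position 14 (1-based): 1 of 24.
Identical positions: 23/24 = 95.83% → 96%.

96%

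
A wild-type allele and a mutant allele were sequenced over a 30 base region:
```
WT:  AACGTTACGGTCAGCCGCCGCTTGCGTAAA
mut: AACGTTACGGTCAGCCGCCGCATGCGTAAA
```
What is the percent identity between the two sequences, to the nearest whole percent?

1 position differs (22), so 29 of 30 match: 29/30 = 96.67%.

97%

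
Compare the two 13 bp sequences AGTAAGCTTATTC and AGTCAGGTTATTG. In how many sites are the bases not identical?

3

Mismatches (1-based): site 4: A→C; site 7: C→G; site 13: C→G.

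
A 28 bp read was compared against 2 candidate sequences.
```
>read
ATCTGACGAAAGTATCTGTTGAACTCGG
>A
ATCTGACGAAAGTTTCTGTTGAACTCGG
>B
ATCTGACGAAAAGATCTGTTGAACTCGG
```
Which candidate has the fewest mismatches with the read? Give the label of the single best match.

A differs at 1 site; B differs at 2 sites. The closest is A.

A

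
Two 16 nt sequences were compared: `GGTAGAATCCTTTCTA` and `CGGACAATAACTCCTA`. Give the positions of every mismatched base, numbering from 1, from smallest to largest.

Differences at position 1 (G→C), position 3 (T→G), position 5 (G→C), position 9 (C→A), position 10 (C→A), position 11 (T→C), position 13 (T→C).

1, 3, 5, 9, 10, 11, 13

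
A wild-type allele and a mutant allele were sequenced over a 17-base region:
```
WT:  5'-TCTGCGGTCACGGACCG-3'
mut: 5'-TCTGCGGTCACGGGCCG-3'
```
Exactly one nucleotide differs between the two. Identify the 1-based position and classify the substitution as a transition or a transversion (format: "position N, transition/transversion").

position 14, transition

Position 14 changes A→G. A is a purine and G is a purine, so this is a transition.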